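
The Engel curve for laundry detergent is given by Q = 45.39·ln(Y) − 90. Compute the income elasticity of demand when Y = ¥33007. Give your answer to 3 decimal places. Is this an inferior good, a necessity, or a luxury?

At Y = 33007: Q = 382.259.
dQ/dY = 45.39/Y = 0.00137516 at this income.
η = (dQ/dY)·(Y/Q) = 0.00137516 × (33007/382.259) = 0.119.
Since 0 < η < 1, the good is a necessity.

0.119 (necessity)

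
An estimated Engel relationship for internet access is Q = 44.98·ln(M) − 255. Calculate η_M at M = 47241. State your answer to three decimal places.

0.196

At M = 47241: Q = 229.121.
dQ/dM = 44.98/M = 0.000952139 at this income.
η = (dQ/dM)·(M/Q) = 0.000952139 × (47241/229.121) = 0.196.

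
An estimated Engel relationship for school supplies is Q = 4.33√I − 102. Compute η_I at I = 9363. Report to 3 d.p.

0.661

At I = 9363: Q = 316.982.
dQ/dI = 4.33/(2√I) = 0.0223743 at this income.
η = (dQ/dI)·(I/Q) = 0.0223743 × (9363/316.982) = 0.661.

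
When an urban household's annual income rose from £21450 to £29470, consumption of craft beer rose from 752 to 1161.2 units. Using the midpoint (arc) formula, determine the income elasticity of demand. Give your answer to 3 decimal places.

ΔQ = 1161.2 − 752 = 409.2; midpoint Q̄ = (752 + 1161.2)/2 = 956.6.
ΔI = 29470 − 21450 = 8020; midpoint Ī = (21450 + 29470)/2 = 25460.
η = (ΔQ/Q̄) ÷ (ΔI/Ī) = (409.2/956.6) ÷ (8020/25460) = 1.358.

1.358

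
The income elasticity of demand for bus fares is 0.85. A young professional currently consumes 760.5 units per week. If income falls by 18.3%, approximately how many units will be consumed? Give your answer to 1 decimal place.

642.2

%ΔQ ≈ η × %ΔI = 0.85 × (-18.3%) = -15.555%.
New Q ≈ 760.5 × (1 − 0.15555) = 642.2.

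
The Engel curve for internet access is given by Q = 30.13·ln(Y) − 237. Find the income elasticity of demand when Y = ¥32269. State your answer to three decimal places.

0.397

At Y = 32269: Q = 75.806.
dQ/dY = 30.13/Y = 0.000933713 at this income.
η = (dQ/dY)·(Y/Q) = 0.000933713 × (32269/75.806) = 0.397.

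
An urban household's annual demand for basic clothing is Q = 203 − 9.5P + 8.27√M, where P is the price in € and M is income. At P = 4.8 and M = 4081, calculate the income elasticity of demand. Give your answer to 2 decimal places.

At P = 4.8, M = 4081: Q = 685.710.
Holding P constant, ∂Q/∂M = 8.27/(2√M) = 0.064728.
η_M = (∂Q/∂M)·(M/Q) = 0.064728 × (4081/685.710) = 0.39.

0.39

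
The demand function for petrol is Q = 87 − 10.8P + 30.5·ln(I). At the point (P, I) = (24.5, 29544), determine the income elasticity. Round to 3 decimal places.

At P = 24.5, I = 29544: Q = 136.356.
Holding P constant, ∂Q/∂I = 30.5/I = 0.00103236.
η_I = (∂Q/∂I)·(I/Q) = 0.00103236 × (29544/136.356) = 0.224.

0.224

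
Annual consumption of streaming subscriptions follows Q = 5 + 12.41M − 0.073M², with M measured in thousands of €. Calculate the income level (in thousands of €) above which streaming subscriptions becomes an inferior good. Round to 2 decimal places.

dQ/dM = 12.41 − 0.146M.
The good is inferior where dQ/dM < 0. Setting dQ/dM = 0 gives M = 12.41 / 0.146 = 85.00.

85.00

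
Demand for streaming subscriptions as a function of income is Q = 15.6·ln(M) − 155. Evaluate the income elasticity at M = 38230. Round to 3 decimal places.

At M = 38230: Q = 9.601.
dQ/dM = 15.6/M = 0.000408057 at this income.
η = (dQ/dM)·(M/Q) = 0.000408057 × (38230/9.601) = 1.625.

1.625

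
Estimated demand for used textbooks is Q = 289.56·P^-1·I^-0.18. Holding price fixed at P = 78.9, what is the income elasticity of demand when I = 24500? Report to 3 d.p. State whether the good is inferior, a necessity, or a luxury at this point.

-0.180 (inferior good)

For a multiplicative demand Q = A·P^α·I^β, the income elasticity is β everywhere.
Here β = -0.18, so η = -0.180.
Since η < 0, this is an inferior good.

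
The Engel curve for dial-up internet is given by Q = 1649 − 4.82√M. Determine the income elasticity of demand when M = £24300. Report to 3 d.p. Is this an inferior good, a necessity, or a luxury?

At M = 24300: Q = 897.636.
dQ/dM = -4.82/(2√M) = -0.0154602 at this income.
η = (dQ/dM)·(M/Q) = -0.0154602 × (24300/897.636) = -0.419.
Since η < 0, the good is an inferior good.

-0.419 (inferior good)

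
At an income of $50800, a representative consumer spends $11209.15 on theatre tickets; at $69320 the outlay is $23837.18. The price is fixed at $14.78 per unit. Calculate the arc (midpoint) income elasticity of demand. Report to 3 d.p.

2.337

With a constant price, Q₁ = 11209.15/14.78 = 758.400 and Q₂ = 23837.18/14.78 = 1612.800 (equivalently, work directly with expenditure since P cancels).
Midpoint %ΔQ = (23837.18 − 11209.15)/17523.17 = 0.72065; midpoint %ΔI = (69320 − 50800)/60060 = 0.30836.
η = 0.72065 / 0.30836 = 2.337.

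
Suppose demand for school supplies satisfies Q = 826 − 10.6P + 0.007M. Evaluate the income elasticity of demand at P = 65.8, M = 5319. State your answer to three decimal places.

At P = 65.8, M = 5319: Q = 165.753.
Holding P constant, ∂Q/∂M = 0.007.
η_M = (∂Q/∂M)·(M/Q) = 0.007 × (5319/165.753) = 0.225.

0.225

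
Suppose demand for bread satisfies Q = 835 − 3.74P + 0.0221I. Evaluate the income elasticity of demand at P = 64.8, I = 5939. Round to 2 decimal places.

0.18

At P = 64.8, I = 5939: Q = 723.900.
Holding P constant, ∂Q/∂I = 0.0221.
η_I = (∂Q/∂I)·(I/Q) = 0.0221 × (5939/723.900) = 0.18.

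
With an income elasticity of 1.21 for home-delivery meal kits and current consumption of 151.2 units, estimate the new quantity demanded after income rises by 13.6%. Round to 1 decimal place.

%ΔQ ≈ η × %ΔI = 1.21 × 13.6% = 16.456%.
New Q ≈ 151.2 × (1 + 0.16456) = 176.1.

176.1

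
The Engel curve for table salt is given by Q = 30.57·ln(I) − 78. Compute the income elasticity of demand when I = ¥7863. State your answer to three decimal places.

0.156

At I = 7863: Q = 196.211.
dQ/dI = 30.57/I = 0.00388783 at this income.
η = (dQ/dI)·(I/Q) = 0.00388783 × (7863/196.211) = 0.156.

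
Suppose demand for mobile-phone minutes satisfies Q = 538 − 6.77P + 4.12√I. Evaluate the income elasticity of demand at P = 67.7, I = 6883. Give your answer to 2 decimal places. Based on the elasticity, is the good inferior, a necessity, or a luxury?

0.41 (necessity)

At P = 67.7, I = 6883: Q = 421.482.
Holding P constant, ∂Q/∂I = 4.12/(2√I) = 0.0248301.
η_I = (∂Q/∂I)·(I/Q) = 0.0248301 × (6883/421.482) = 0.41.
Since 0 < η < 1, this is a necessity.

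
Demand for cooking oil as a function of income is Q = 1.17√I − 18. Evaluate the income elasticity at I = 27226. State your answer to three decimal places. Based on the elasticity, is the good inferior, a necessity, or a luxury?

0.551 (necessity)

At I = 27226: Q = 175.054.
dQ/dI = 1.17/(2√I) = 0.00354539 at this income.
η = (dQ/dI)·(I/Q) = 0.00354539 × (27226/175.054) = 0.551.
Since 0 < η < 1, the good is a necessity.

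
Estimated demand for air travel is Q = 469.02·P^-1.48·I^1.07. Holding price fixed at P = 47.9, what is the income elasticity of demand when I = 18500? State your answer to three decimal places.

For a multiplicative demand Q = A·P^α·I^β, the income elasticity is β everywhere.
Here β = 1.07, so η = 1.070.

1.070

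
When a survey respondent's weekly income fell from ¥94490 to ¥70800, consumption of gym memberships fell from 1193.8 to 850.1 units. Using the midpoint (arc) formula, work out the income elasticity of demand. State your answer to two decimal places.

1.17

ΔQ = 850.1 − 1193.8 = -343.7; midpoint Q̄ = (1193.8 + 850.1)/2 = 1021.95.
ΔI = 70800 − 94490 = -23690; midpoint Ī = (94490 + 70800)/2 = 82645.
η = (ΔQ/Q̄) ÷ (ΔI/Ī) = (-343.7/1021.95) ÷ (-23690/82645) = 1.17.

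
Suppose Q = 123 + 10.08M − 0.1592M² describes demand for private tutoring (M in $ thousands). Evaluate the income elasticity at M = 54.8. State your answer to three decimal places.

-2.047

At M = 54.8: Q = 197.3000.
dQ/dM = 10.08 − 0.3184M = -7.36832.
η = (dQ/dM)·(M/Q) = -7.36832 × (54.8/197.3000) = -2.047.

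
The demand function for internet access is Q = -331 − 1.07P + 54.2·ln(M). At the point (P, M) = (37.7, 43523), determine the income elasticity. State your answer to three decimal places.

At P = 37.7, M = 43523: Q = 207.574.
Holding P constant, ∂Q/∂M = 54.2/M = 0.00124532.
η_M = (∂Q/∂M)·(M/Q) = 0.00124532 × (43523/207.574) = 0.261.

0.261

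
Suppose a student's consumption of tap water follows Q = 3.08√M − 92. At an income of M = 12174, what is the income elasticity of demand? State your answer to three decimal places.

At M = 12174: Q = 247.834.
dQ/dM = 3.08/(2√M) = 0.0139574 at this income.
η = (dQ/dM)·(M/Q) = 0.0139574 × (12174/247.834) = 0.686.

0.686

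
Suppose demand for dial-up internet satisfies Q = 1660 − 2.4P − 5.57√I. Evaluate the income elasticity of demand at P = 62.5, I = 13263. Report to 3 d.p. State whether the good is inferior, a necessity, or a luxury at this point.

At P = 62.5, I = 13263: Q = 868.530.
Holding P constant, ∂Q/∂I = -5.57/(2√I) = -0.0241827.
η_I = (∂Q/∂I)·(I/Q) = -0.0241827 × (13263/868.530) = -0.369.
Since η < 0, this is an inferior good.

-0.369 (inferior good)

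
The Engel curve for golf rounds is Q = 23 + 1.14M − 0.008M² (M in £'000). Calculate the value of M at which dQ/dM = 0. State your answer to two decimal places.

71.25

dQ/dM = 1.14 − 0.016M.
The good is inferior where dQ/dM < 0. Setting dQ/dM = 0 gives M = 1.14 / 0.016 = 71.25.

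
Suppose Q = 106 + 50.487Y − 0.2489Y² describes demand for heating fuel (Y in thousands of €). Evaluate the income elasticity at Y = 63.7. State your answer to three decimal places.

0.517

At Y = 63.7: Q = 2312.0629.
dQ/dY = 50.487 − 0.4978Y = 18.77714.
η = (dQ/dY)·(Y/Q) = 18.77714 × (63.7/2312.0629) = 0.517.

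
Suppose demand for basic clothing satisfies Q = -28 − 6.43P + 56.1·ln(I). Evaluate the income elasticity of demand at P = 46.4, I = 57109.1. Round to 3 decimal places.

0.195

At P = 46.4, I = 57109.1: Q = 288.096.
Holding P constant, ∂Q/∂I = 56.1/I = 0.00098233.
η_I = (∂Q/∂I)·(I/Q) = 0.00098233 × (57109.1/288.096) = 0.195.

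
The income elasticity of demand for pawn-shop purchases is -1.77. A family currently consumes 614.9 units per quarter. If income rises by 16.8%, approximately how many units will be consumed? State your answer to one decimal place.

432.1

%ΔQ ≈ η × %ΔI = -1.77 × 16.8% = -29.736%.
New Q ≈ 614.9 × (1 − 0.29736) = 432.1.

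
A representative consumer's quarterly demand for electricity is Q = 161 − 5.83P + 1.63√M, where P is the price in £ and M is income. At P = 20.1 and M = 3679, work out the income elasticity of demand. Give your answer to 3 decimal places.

At P = 20.1, M = 3679: Q = 142.684.
Holding P constant, ∂Q/∂M = 1.63/(2√M) = 0.0134367.
η_M = (∂Q/∂M)·(M/Q) = 0.0134367 × (3679/142.684) = 0.346.

0.346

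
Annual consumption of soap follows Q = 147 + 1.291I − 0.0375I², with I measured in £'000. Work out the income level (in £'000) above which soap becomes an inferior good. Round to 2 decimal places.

dQ/dI = 1.291 − 0.075I.
The good is inferior where dQ/dI < 0. Setting dQ/dI = 0 gives I = 1.291 / 0.075 = 17.21.

17.21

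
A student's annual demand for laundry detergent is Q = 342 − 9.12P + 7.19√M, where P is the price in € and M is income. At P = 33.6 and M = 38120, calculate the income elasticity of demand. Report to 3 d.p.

0.488

At P = 33.6, M = 38120: Q = 1439.368.
Holding P constant, ∂Q/∂M = 7.19/(2√M) = 0.0184129.
η_M = (∂Q/∂M)·(M/Q) = 0.0184129 × (38120/1439.368) = 0.488.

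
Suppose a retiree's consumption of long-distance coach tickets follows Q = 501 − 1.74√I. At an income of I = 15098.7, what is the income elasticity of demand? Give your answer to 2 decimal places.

-0.37

At I = 15098.7: Q = 287.194.
dQ/dI = -1.74/(2√I) = -0.00708026 at this income.
η = (dQ/dI)·(I/Q) = -0.00708026 × (15098.7/287.194) = -0.37.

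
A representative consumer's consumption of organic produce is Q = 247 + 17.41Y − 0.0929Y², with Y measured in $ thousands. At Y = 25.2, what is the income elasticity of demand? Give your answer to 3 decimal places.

At Y = 25.2: Q = 626.7368.
dQ/dY = 17.41 − 0.1858Y = 12.72784.
η = (dQ/dY)·(Y/Q) = 12.72784 × (25.2/626.7368) = 0.512.

0.512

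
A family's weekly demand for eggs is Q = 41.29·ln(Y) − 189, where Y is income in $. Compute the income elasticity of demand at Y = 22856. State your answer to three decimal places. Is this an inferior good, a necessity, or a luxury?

At Y = 22856: Q = 225.426.
dQ/dY = 41.29/Y = 0.00180653 at this income.
η = (dQ/dY)·(Y/Q) = 0.00180653 × (22856/225.426) = 0.183.
Since 0 < η < 1, the good is a necessity.

0.183 (necessity)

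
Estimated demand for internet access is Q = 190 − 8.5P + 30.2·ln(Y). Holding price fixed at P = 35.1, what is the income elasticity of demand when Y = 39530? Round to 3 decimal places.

At P = 35.1, Y = 39530: Q = 211.311.
Holding P constant, ∂Q/∂Y = 30.2/Y = 0.000763977.
η_Y = (∂Q/∂Y)·(Y/Q) = 0.000763977 × (39530/211.311) = 0.143.

0.143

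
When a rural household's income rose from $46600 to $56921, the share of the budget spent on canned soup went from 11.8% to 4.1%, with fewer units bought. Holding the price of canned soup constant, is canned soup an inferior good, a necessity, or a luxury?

inferior good

Quantity demanded falls as income rises, so η < 0.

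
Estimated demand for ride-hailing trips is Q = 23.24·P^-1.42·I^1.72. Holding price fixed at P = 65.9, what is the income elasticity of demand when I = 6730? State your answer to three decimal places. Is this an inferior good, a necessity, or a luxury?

For a multiplicative demand Q = A·P^α·I^β, the income elasticity is β everywhere.
Here β = 1.72, so η = 1.720.
Since η > 1, this is a luxury.

1.720 (luxury)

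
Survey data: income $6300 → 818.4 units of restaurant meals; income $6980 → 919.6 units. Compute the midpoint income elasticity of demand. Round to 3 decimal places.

1.137

ΔQ = 919.6 − 818.4 = 101.2; midpoint Q̄ = (818.4 + 919.6)/2 = 869.
ΔI = 6980 − 6300 = 680; midpoint Ī = (6300 + 6980)/2 = 6640.
η = (ΔQ/Q̄) ÷ (ΔI/Ī) = (101.2/869) ÷ (680/6640) = 1.137.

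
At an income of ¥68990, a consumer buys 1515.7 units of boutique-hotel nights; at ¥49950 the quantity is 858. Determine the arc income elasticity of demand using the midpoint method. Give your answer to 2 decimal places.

1.73

ΔQ = 858 − 1515.7 = -657.7; midpoint Q̄ = (1515.7 + 858)/2 = 1186.85.
ΔI = 49950 − 68990 = -19040; midpoint Ī = (68990 + 49950)/2 = 59470.
η = (ΔQ/Q̄) ÷ (ΔI/Ī) = (-657.7/1186.85) ÷ (-19040/59470) = 1.73.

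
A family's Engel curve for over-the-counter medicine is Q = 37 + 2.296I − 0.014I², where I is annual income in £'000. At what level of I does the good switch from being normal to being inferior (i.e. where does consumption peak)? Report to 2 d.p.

dQ/dI = 2.296 − 0.028I.
The good is inferior where dQ/dI < 0. Setting dQ/dI = 0 gives I = 2.296 / 0.028 = 82.00.

82.00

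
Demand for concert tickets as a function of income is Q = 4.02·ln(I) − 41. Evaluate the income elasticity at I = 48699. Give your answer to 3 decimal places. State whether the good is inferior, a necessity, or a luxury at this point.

At I = 48699: Q = 2.390.
dQ/dI = 4.02/I = 0.0000825479 at this income.
η = (dQ/dI)·(I/Q) = 0.0000825479 × (48699/2.390) = 1.682.
Since η > 1, the good is a luxury.

1.682 (luxury)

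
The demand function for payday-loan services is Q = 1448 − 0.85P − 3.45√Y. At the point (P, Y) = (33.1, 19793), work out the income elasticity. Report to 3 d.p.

At P = 33.1, Y = 19793: Q = 934.493.
Holding P constant, ∂Q/∂Y = -3.45/(2√Y) = -0.0122612.
η_Y = (∂Q/∂Y)·(Y/Q) = -0.0122612 × (19793/934.493) = -0.260.

-0.260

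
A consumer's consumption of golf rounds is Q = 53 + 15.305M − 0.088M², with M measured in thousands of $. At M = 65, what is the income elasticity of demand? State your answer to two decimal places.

At M = 65: Q = 676.0250.
dQ/dM = 15.305 − 0.176M = 3.86500.
η = (dQ/dM)·(M/Q) = 3.86500 × (65/676.0250) = 0.37.

0.37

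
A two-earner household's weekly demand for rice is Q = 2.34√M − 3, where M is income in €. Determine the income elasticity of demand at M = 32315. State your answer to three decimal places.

0.504

At M = 32315: Q = 417.647.
dQ/dM = 2.34/(2√M) = 0.00650854 at this income.
η = (dQ/dM)·(M/Q) = 0.00650854 × (32315/417.647) = 0.504.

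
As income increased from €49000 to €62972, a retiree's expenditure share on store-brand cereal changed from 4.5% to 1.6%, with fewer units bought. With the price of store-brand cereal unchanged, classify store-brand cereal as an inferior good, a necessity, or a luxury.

Quantity demanded falls as income rises, so η < 0.

inferior good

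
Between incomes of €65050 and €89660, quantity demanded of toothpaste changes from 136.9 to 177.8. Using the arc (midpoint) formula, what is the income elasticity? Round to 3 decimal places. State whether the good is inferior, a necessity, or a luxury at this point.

ΔQ = 177.8 − 136.9 = 40.9; midpoint Q̄ = (136.9 + 177.8)/2 = 157.35.
ΔI = 89660 − 65050 = 24610; midpoint Ī = (65050 + 89660)/2 = 77355.
η = (ΔQ/Q̄) ÷ (ΔI/Ī) = (40.9/157.35) ÷ (24610/77355) = 0.817.
0 < η < 1 ⇒ necessity.

0.817 (necessity)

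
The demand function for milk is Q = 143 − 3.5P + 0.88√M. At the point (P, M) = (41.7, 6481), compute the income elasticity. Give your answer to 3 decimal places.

At P = 41.7, M = 6481: Q = 67.894.
Holding P constant, ∂Q/∂M = 0.88/(2√M) = 0.00546552.
η_M = (∂Q/∂M)·(M/Q) = 0.00546552 × (6481/67.894) = 0.522.

0.522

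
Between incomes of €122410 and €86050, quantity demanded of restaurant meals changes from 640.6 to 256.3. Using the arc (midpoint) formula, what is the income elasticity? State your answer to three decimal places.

ΔQ = 256.3 − 640.6 = -384.3; midpoint Q̄ = (640.6 + 256.3)/2 = 448.45.
ΔI = 86050 − 122410 = -36360; midpoint Ī = (122410 + 86050)/2 = 104230.
η = (ΔQ/Q̄) ÷ (ΔI/Ī) = (-384.3/448.45) ÷ (-36360/104230) = 2.457.

2.457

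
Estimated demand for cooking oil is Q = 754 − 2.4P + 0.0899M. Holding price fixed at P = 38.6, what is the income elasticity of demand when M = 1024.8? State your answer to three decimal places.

At P = 38.6, M = 1024.8: Q = 753.490.
Holding P constant, ∂Q/∂M = 0.0899.
η_M = (∂Q/∂M)·(M/Q) = 0.0899 × (1024.8/753.490) = 0.122.

0.122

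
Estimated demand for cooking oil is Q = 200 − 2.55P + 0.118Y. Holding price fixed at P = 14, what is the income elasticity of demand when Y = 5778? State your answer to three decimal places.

At P = 14, Y = 5778: Q = 846.104.
Holding P constant, ∂Q/∂Y = 0.118.
η_Y = (∂Q/∂Y)·(Y/Q) = 0.118 × (5778/846.104) = 0.806.

0.806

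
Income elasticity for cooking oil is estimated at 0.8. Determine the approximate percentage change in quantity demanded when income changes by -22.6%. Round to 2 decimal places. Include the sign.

%ΔQ ≈ η × %ΔI = 0.8 × (-22.6%) = -18.08%.

-18.08%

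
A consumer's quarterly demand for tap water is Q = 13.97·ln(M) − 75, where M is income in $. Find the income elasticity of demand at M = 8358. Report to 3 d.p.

0.273

At M = 8358: Q = 51.163.
dQ/dM = 13.97/M = 0.00167145 at this income.
η = (dQ/dM)·(M/Q) = 0.00167145 × (8358/51.163) = 0.273.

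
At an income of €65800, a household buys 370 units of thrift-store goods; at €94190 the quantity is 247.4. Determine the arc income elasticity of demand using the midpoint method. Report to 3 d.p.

ΔQ = 247.4 − 370 = -122.6; midpoint Q̄ = (370 + 247.4)/2 = 308.7.
ΔI = 94190 − 65800 = 28390; midpoint Ī = (65800 + 94190)/2 = 79995.
η = (ΔQ/Q̄) ÷ (ΔI/Ī) = (-122.6/308.7) ÷ (28390/79995) = -1.119.

-1.119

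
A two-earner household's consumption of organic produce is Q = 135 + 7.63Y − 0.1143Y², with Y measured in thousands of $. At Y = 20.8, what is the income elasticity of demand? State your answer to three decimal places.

0.245

At Y = 20.8: Q = 244.2532.
dQ/dY = 7.63 − 0.2286Y = 2.87512.
η = (dQ/dY)·(Y/Q) = 2.87512 × (20.8/244.2532) = 0.245.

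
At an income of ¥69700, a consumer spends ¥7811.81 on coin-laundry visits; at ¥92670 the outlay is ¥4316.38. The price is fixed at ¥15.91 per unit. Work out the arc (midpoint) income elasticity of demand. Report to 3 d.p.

With a constant price, Q₁ = 7811.81/15.91 = 491.000 and Q₂ = 4316.38/15.91 = 271.300 (equivalently, work directly with expenditure since P cancels).
Midpoint %ΔQ = (4316.38 − 7811.81)/6064.10 = -0.57641; midpoint %ΔI = (92670 − 69700)/81185 = 0.28293.
η = -0.57641 / 0.28293 = -2.037.

-2.037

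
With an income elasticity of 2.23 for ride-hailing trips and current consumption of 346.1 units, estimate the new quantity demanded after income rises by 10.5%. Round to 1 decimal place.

427.1

%ΔQ ≈ η × %ΔI = 2.23 × 10.5% = 23.415%.
New Q ≈ 346.1 × (1 + 0.23415) = 427.1.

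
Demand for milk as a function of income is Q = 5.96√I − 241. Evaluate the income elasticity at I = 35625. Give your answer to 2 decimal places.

At I = 35625: Q = 883.925.
dQ/dI = 5.96/(2√I) = 0.0157884 at this income.
η = (dQ/dI)·(I/Q) = 0.0157884 × (35625/883.925) = 0.64.

0.64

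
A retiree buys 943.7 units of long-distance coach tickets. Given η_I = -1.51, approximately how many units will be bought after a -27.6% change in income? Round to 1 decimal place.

1337.0

%ΔQ ≈ η × %ΔI = -1.51 × (-27.6%) = 41.676%.
New Q ≈ 943.7 × (1 + 0.41676) = 1337.0.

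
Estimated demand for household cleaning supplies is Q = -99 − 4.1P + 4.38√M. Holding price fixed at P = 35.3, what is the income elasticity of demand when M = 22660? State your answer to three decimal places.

At P = 35.3, M = 22660: Q = 415.602.
Holding P constant, ∂Q/∂M = 4.38/(2√M) = 0.0145484.
η_M = (∂Q/∂M)·(M/Q) = 0.0145484 × (22660/415.602) = 0.793.

0.793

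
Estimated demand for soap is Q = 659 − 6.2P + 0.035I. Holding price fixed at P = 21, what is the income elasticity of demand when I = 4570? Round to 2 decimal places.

0.23

At P = 21, I = 4570: Q = 688.750.
Holding P constant, ∂Q/∂I = 0.035.
η_I = (∂Q/∂I)·(I/Q) = 0.035 × (4570/688.750) = 0.23.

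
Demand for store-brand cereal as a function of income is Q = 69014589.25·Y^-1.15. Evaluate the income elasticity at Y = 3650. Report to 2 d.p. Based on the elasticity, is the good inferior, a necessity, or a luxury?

For Q = A·Y^β the income elasticity is constant and equal to β.
Here β = -1.15, so η = -1.15.
Since η < 0, the good is an inferior good.

-1.15 (inferior good)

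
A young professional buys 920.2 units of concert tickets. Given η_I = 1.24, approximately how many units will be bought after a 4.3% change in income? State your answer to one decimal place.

969.3

%ΔQ ≈ η × %ΔI = 1.24 × 4.3% = 5.332%.
New Q ≈ 920.2 × (1 + 0.05332) = 969.3.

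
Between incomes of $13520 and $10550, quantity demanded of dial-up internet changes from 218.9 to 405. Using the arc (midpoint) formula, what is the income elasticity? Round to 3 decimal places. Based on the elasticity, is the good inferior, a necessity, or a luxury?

-2.417 (inferior good)

ΔQ = 405 − 218.9 = 186.1; midpoint Q̄ = (218.9 + 405)/2 = 311.95.
ΔI = 10550 − 13520 = -2970; midpoint Ī = (13520 + 10550)/2 = 12035.
η = (ΔQ/Q̄) ÷ (ΔI/Ī) = (186.1/311.95) ÷ (-2970/12035) = -2.417.
η < 0 ⇒ inferior good.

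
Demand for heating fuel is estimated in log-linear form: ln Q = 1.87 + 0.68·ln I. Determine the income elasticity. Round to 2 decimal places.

0.68

In a log-linear demand, the coefficient on ln I is the income elasticity.
So η = 0.68.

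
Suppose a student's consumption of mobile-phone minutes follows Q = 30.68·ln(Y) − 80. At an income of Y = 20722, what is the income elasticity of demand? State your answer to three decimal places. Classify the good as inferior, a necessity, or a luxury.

0.136 (necessity)

At Y = 20722: Q = 224.927.
dQ/dY = 30.68/Y = 0.00148055 at this income.
η = (dQ/dY)·(Y/Q) = 0.00148055 × (20722/224.927) = 0.136.
Since 0 < η < 1, the good is a necessity.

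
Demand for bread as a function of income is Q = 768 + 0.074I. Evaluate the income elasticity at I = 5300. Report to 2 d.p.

At I = 5300: Q = 1160.200.
dQ/dI = 0.074.
η = (dQ/dI)·(I/Q) = 0.074 × (5300/1160.200) = 0.34.

0.34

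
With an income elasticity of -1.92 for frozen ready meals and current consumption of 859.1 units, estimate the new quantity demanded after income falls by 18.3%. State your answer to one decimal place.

%ΔQ ≈ η × %ΔI = -1.92 × (-18.3%) = 35.136%.
New Q ≈ 859.1 × (1 + 0.35136) = 1161.0.

1161.0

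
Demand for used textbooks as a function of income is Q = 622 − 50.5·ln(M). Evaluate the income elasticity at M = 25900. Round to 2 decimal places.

At M = 25900: Q = 108.819.
dQ/dM = -50.5/M = -0.00194981 at this income.
η = (dQ/dM)·(M/Q) = -0.00194981 × (25900/108.819) = -0.46.

-0.46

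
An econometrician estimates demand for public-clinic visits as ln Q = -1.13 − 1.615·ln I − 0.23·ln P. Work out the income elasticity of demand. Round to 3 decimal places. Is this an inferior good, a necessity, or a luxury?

In a log-linear demand, the coefficient on ln I is the income elasticity.
So η = -1.615.
η < 0 ⇒ inferior good.

-1.615 (inferior good)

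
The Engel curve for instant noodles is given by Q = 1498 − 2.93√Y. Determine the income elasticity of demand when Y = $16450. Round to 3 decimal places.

At Y = 16450: Q = 1122.205.
dQ/dY = -2.93/(2√Y) = -0.0114223 at this income.
η = (dQ/dY)·(Y/Q) = -0.0114223 × (16450/1122.205) = -0.167.

-0.167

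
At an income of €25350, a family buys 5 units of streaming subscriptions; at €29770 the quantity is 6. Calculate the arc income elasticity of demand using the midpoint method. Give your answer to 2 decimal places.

1.13

ΔQ = 6 − 5 = 1; midpoint Q̄ = (5 + 6)/2 = 5.5.
ΔI = 29770 − 25350 = 4420; midpoint Ī = (25350 + 29770)/2 = 27560.
η = (ΔQ/Q̄) ÷ (ΔI/Ī) = (1/5.5) ÷ (4420/27560) = 1.13.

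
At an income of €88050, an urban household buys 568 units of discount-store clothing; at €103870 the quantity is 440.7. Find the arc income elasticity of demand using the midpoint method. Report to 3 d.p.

ΔQ = 440.7 − 568 = -127.3; midpoint Q̄ = (568 + 440.7)/2 = 504.35.
ΔI = 103870 − 88050 = 15820; midpoint Ī = (88050 + 103870)/2 = 95960.
η = (ΔQ/Q̄) ÷ (ΔI/Ī) = (-127.3/504.35) ÷ (15820/95960) = -1.531.

-1.531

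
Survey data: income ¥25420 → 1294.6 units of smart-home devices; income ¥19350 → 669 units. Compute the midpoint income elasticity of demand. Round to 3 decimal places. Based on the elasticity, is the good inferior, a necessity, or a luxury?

ΔQ = 669 − 1294.6 = -625.6; midpoint Q̄ = (1294.6 + 669)/2 = 981.8.
ΔI = 19350 − 25420 = -6070; midpoint Ī = (25420 + 19350)/2 = 22385.
η = (ΔQ/Q̄) ÷ (ΔI/Ī) = (-625.6/981.8) ÷ (-6070/22385) = 2.350.
η > 1 ⇒ luxury.

2.350 (luxury)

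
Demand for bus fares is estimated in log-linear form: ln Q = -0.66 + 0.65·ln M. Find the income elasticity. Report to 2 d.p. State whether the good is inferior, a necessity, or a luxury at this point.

0.65 (necessity)

In a log-linear demand, the coefficient on ln M is the income elasticity.
So η = 0.65.
0 < η < 1 ⇒ necessity.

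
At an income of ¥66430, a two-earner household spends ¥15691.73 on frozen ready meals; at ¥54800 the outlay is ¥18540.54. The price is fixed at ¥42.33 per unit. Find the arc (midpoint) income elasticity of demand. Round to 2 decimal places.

With a constant price, Q₁ = 15691.73/42.33 = 370.700 and Q₂ = 18540.54/42.33 = 438.000 (equivalently, work directly with expenditure since P cancels).
Midpoint %ΔQ = (18540.54 − 15691.73)/17116.14 = 0.16644; midpoint %ΔI = (54800 − 66430)/60615 = -0.19187.
η = 0.16644 / -0.19187 = -0.87.

-0.87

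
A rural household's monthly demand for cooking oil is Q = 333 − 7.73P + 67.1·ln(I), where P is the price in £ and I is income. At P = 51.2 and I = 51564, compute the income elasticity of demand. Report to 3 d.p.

At P = 51.2, I = 51564: Q = 665.298.
Holding P constant, ∂Q/∂I = 67.1/I = 0.0013013.
η_I = (∂Q/∂I)·(I/Q) = 0.0013013 × (51564/665.298) = 0.101.

0.101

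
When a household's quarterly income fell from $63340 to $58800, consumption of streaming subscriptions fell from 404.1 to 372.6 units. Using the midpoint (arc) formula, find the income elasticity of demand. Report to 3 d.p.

ΔQ = 372.6 − 404.1 = -31.5; midpoint Q̄ = (404.1 + 372.6)/2 = 388.35.
ΔI = 58800 − 63340 = -4540; midpoint Ī = (63340 + 58800)/2 = 61070.
η = (ΔQ/Q̄) ÷ (ΔI/Ī) = (-31.5/388.35) ÷ (-4540/61070) = 1.091.

1.091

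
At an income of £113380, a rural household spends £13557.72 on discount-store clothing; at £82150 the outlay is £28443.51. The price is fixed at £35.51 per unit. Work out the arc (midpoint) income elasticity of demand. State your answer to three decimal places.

With a constant price, Q₁ = 13557.72/35.51 = 381.800 and Q₂ = 28443.51/35.51 = 801.000 (equivalently, work directly with expenditure since P cancels).
Midpoint %ΔQ = (28443.51 − 13557.72)/21000.62 = 0.70883; midpoint %ΔI = (82150 − 113380)/97765 = -0.31944.
η = 0.70883 / -0.31944 = -2.219.

-2.219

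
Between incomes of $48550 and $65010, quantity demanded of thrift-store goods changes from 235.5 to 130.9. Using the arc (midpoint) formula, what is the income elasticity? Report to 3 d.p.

-1.970

ΔQ = 130.9 − 235.5 = -104.6; midpoint Q̄ = (235.5 + 130.9)/2 = 183.2.
ΔI = 65010 − 48550 = 16460; midpoint Ī = (48550 + 65010)/2 = 56780.
η = (ΔQ/Q̄) ÷ (ΔI/Ī) = (-104.6/183.2) ÷ (16460/56780) = -1.970.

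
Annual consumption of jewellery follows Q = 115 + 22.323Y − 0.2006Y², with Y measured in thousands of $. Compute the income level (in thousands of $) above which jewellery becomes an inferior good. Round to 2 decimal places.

55.64

dQ/dY = 22.323 − 0.4012Y.
The good is inferior where dQ/dY < 0. Setting dQ/dY = 0 gives Y = 22.323 / 0.4012 = 55.64.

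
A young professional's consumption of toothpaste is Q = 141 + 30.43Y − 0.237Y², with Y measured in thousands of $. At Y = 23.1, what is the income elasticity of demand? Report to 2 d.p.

At Y = 23.1: Q = 717.4674.
dQ/dY = 30.43 − 0.474Y = 19.48060.
η = (dQ/dY)·(Y/Q) = 19.48060 × (23.1/717.4674) = 0.63.

0.63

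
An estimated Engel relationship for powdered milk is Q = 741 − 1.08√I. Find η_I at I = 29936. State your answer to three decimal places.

At I = 29936: Q = 554.138.
dQ/dI = -1.08/(2√I) = -0.00312102 at this income.
η = (dQ/dI)·(I/Q) = -0.00312102 × (29936/554.138) = -0.169.

-0.169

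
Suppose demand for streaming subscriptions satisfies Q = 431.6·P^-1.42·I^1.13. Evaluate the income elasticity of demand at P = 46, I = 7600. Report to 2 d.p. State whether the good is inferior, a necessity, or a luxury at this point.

For a multiplicative demand Q = A·P^α·I^β, the income elasticity is β everywhere.
Here β = 1.13, so η = 1.13.
Since η > 1, this is a luxury.

1.13 (luxury)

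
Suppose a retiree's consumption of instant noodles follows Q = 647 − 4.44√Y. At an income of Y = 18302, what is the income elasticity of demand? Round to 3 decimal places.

-6.482

At Y = 18302: Q = 46.335.
dQ/dY = -4.44/(2√Y) = -0.0164098 at this income.
η = (dQ/dY)·(Y/Q) = -0.0164098 × (18302/46.335) = -6.482.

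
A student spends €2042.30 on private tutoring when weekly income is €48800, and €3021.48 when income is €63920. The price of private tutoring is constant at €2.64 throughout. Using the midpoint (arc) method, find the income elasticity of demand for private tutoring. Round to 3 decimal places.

1.442

With a constant price, Q₁ = 2042.30/2.64 = 773.598 and Q₂ = 3021.48/2.64 = 1144.500 (equivalently, work directly with expenditure since P cancels).
Midpoint %ΔQ = (3021.48 − 2042.30)/2531.89 = 0.38674; midpoint %ΔI = (63920 − 48800)/56360 = 0.26828.
η = 0.38674 / 0.26828 = 1.442.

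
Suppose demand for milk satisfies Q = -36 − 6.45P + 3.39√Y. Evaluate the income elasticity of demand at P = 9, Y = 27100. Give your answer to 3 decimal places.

0.601

At P = 9, Y = 27100: Q = 464.014.
Holding P constant, ∂Q/∂Y = 3.39/(2√Y) = 0.0102964.
η_Y = (∂Q/∂Y)·(Y/Q) = 0.0102964 × (27100/464.014) = 0.601.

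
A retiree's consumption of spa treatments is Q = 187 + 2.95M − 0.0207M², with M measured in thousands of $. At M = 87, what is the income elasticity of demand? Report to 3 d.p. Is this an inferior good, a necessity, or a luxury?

At M = 87: Q = 286.9717.
dQ/dM = 2.95 − 0.0414M = -0.65180.
η = (dQ/dM)·(M/Q) = -0.65180 × (87/286.9717) = -0.198.
η < 0 ⇒ inferior good.

-0.198 (inferior good)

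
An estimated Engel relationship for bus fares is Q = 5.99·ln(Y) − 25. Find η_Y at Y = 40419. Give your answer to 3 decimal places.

0.155

At Y = 40419: Q = 38.536.
dQ/dY = 5.99/Y = 0.000148198 at this income.
η = (dQ/dY)·(Y/Q) = 0.000148198 × (40419/38.536) = 0.155.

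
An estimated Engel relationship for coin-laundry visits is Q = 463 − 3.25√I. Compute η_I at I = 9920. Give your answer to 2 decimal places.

-1.16

At I = 9920: Q = 139.303.
dQ/dI = -3.25/(2√I) = -0.0163154 at this income.
η = (dQ/dI)·(I/Q) = -0.0163154 × (9920/139.303) = -1.16.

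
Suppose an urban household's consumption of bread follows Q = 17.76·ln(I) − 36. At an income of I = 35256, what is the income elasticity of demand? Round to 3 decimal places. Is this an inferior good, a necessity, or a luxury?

At I = 35256: Q = 149.954.
dQ/dI = 17.76/I = 0.000503744 at this income.
η = (dQ/dI)·(I/Q) = 0.000503744 × (35256/149.954) = 0.118.
Since 0 < η < 1, the good is a necessity.

0.118 (necessity)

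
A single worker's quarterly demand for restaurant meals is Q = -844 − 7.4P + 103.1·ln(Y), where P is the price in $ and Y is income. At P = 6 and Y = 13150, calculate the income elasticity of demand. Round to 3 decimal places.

1.153

At P = 6, Y = 13150: Q = 89.419.
Holding P constant, ∂Q/∂Y = 103.1/Y = 0.0078403.
η_Y = (∂Q/∂Y)·(Y/Q) = 0.0078403 × (13150/89.419) = 1.153.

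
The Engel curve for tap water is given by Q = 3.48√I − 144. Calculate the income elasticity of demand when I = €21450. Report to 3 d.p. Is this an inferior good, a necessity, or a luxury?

At I = 21450: Q = 365.674.
dQ/dI = 3.48/(2√I) = 0.0118805 at this income.
η = (dQ/dI)·(I/Q) = 0.0118805 × (21450/365.674) = 0.697.
Since 0 < η < 1, the good is a necessity.

0.697 (necessity)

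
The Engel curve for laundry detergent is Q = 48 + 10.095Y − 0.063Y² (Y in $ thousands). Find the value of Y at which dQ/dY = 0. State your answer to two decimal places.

dQ/dY = 10.095 − 0.126Y.
The good is inferior where dQ/dY < 0. Setting dQ/dY = 0 gives Y = 10.095 / 0.126 = 80.12.

80.12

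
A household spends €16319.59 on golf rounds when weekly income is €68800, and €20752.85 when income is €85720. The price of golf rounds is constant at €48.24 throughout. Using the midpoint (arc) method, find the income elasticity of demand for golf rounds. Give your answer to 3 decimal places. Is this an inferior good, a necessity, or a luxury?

1.092 (luxury)

With a constant price, Q₁ = 16319.59/48.24 = 338.300 and Q₂ = 20752.85/48.24 = 430.200 (equivalently, work directly with expenditure since P cancels).
Midpoint %ΔQ = (20752.85 − 16319.59)/18536.22 = 0.23917; midpoint %ΔI = (85720 − 68800)/77260 = 0.21900.
η = 0.23917 / 0.21900 = 1.092.
η > 1 ⇒ luxury.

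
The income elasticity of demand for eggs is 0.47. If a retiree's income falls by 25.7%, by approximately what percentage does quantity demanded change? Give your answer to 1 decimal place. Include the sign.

-12.1%

%ΔQ ≈ η × %ΔI = 0.47 × (-25.7%) = -12.1%.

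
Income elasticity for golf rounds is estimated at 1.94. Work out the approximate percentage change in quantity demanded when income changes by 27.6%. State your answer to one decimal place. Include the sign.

53.5%

%ΔQ ≈ η × %ΔI = 1.94 × 27.6% = 53.5%.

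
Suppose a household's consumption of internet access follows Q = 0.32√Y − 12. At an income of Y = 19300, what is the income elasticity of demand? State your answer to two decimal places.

0.68

At Y = 19300: Q = 32.456.
dQ/dY = 0.32/(2√Y) = 0.00115171 at this income.
η = (dQ/dY)·(Y/Q) = 0.00115171 × (19300/32.456) = 0.68.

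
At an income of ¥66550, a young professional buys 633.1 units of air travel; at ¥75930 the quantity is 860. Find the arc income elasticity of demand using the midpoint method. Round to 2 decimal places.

ΔQ = 860 − 633.1 = 226.9; midpoint Q̄ = (633.1 + 860)/2 = 746.55.
ΔI = 75930 − 66550 = 9380; midpoint Ī = (66550 + 75930)/2 = 71240.
η = (ΔQ/Q̄) ÷ (ΔI/Ī) = (226.9/746.55) ÷ (9380/71240) = 2.31.

2.31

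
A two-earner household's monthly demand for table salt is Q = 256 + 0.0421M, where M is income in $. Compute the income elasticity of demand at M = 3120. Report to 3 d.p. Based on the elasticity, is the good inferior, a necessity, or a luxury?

0.339 (necessity)

At M = 3120: Q = 387.352.
dQ/dM = 0.0421.
η = (dQ/dM)·(M/Q) = 0.0421 × (3120/387.352) = 0.339.
Since 0 < η < 1, the good is a necessity.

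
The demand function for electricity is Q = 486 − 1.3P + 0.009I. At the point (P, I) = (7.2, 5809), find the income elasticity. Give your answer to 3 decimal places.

0.099

At P = 7.2, I = 5809: Q = 528.921.
Holding P constant, ∂Q/∂I = 0.009.
η_I = (∂Q/∂I)·(I/Q) = 0.009 × (5809/528.921) = 0.099.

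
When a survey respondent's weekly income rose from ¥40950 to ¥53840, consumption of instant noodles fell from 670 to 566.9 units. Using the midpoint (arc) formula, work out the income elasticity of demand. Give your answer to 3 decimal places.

-0.613

ΔQ = 566.9 − 670 = -103.1; midpoint Q̄ = (670 + 566.9)/2 = 618.45.
ΔI = 53840 − 40950 = 12890; midpoint Ī = (40950 + 53840)/2 = 47395.
η = (ΔQ/Q̄) ÷ (ΔI/Ī) = (-103.1/618.45) ÷ (12890/47395) = -0.613.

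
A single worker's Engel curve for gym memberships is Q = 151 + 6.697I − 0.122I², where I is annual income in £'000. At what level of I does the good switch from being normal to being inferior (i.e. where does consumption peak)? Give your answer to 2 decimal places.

27.45

dQ/dI = 6.697 − 0.244I.
The good is inferior where dQ/dI < 0. Setting dQ/dI = 0 gives I = 6.697 / 0.244 = 27.45.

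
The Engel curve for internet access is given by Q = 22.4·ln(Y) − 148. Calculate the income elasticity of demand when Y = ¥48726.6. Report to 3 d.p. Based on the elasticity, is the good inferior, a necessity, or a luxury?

0.239 (necessity)

At Y = 48726.6: Q = 93.785.
dQ/dY = 22.4/Y = 0.000459708 at this income.
η = (dQ/dY)·(Y/Q) = 0.000459708 × (48726.6/93.785) = 0.239.
Since 0 < η < 1, the good is a necessity.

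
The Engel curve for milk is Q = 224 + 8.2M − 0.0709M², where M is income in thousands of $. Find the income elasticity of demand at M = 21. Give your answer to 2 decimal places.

At M = 21: Q = 364.9331.
dQ/dM = 8.2 − 0.1418M = 5.22220.
η = (dQ/dM)·(M/Q) = 5.22220 × (21/364.9331) = 0.30.

0.30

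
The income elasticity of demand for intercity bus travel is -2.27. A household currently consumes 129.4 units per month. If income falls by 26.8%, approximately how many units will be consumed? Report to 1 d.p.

208.1

%ΔQ ≈ η × %ΔI = -2.27 × (-26.8%) = 60.836%.
New Q ≈ 129.4 × (1 + 0.60836) = 208.1.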